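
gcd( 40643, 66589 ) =1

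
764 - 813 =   -  49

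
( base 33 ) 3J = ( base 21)5D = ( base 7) 226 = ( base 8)166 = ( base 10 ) 118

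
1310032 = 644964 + 665068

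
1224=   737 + 487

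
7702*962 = 7409324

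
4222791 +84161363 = 88384154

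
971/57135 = 971/57135 = 0.02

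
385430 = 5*77086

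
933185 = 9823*95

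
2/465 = 2/465   =  0.00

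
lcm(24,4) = 24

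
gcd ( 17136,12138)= 714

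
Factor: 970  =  2^1*5^1*97^1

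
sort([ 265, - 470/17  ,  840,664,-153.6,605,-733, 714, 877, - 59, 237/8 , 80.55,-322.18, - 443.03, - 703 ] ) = [ -733, - 703,-443.03, -322.18 , - 153.6,  -  59,- 470/17,237/8 , 80.55, 265,605,664,714,840,877 ] 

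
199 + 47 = 246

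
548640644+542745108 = 1091385752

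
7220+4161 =11381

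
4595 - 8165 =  - 3570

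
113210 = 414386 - 301176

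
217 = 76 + 141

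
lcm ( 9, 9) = 9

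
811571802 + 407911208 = 1219483010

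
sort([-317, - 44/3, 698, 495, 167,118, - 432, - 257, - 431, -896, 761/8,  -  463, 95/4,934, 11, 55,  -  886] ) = [ - 896 , - 886, - 463, - 432, - 431, -317, - 257,- 44/3, 11, 95/4,  55, 761/8, 118 , 167, 495, 698,  934 ] 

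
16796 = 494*34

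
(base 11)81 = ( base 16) 59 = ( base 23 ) 3K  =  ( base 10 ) 89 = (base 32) 2p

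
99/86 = 99/86   =  1.15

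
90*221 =19890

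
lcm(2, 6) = 6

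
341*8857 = 3020237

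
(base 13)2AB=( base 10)479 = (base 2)111011111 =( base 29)GF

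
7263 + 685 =7948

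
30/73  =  30/73  =  0.41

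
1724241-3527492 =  - 1803251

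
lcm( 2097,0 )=0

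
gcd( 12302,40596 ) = 2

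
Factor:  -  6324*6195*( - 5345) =2^2*3^2*5^2*7^1*17^1*31^1*59^1*1069^1 =209402027100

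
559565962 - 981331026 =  - 421765064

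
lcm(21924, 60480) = 1753920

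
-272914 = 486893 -759807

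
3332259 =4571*729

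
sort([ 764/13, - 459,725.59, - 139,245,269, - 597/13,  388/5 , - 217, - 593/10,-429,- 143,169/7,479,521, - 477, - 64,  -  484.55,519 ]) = [-484.55, - 477 , - 459, - 429, - 217  , - 143, - 139, - 64, - 593/10,-597/13,  169/7, 764/13,388/5,245,269,479 , 519,  521, 725.59]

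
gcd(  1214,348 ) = 2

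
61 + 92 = 153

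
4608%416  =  32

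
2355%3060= 2355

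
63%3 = 0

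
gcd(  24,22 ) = 2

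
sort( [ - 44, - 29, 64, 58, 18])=[ - 44, - 29, 18,  58,64]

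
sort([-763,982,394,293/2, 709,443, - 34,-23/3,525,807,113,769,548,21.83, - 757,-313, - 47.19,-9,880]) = [ - 763, - 757 , - 313, - 47.19, - 34 , - 9, - 23/3,21.83,113,293/2,394,443,525,548,709,769,807, 880,982] 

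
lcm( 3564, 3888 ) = 42768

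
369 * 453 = 167157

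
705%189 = 138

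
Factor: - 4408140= - 2^2*3^1*5^1 * 11^1 * 6679^1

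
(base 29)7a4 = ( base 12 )36b1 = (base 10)6181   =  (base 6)44341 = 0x1825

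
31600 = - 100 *( - 316 )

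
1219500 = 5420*225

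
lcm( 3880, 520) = 50440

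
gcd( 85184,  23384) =8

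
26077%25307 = 770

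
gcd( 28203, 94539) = 3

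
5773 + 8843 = 14616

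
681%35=16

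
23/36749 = 23/36749 = 0.00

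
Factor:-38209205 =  - 5^1*31^1 * 246511^1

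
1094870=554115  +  540755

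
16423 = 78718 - 62295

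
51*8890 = 453390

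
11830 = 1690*7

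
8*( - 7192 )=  - 57536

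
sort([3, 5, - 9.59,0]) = [ - 9.59,  0, 3,5 ]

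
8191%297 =172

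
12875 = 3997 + 8878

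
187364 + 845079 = 1032443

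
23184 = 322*72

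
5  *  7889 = 39445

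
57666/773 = 74 + 464/773 = 74.60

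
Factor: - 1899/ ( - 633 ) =3^1 = 3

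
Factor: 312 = 2^3*3^1 *13^1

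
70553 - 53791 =16762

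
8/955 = 8/955=0.01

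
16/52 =4/13 = 0.31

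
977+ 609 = 1586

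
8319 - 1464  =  6855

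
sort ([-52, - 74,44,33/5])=[ - 74, - 52,33/5, 44 ] 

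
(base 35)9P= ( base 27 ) cg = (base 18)10g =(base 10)340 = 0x154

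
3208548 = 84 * 38197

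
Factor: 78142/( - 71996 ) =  - 2^( - 1 )*41^( - 1)*89^1 =-89/82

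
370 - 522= - 152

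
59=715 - 656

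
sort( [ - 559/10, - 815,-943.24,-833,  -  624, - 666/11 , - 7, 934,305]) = [-943.24, - 833,-815 , - 624, - 666/11, - 559/10,- 7,305, 934 ] 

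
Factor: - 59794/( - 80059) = 2^1 * 4271^1 * 11437^( - 1 ) = 8542/11437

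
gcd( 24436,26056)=4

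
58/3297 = 58/3297 = 0.02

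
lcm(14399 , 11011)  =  187187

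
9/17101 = 9/17101 = 0.00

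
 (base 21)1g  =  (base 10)37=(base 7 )52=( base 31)16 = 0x25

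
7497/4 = 7497/4 = 1874.25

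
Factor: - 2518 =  - 2^1*1259^1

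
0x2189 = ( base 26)CI5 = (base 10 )8585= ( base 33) 7T5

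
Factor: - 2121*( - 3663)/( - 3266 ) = -2^( - 1 )*3^3*7^1*11^1*23^ ( - 1)*37^1*71^( - 1)*101^1=- 7769223/3266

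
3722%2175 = 1547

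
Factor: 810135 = 3^3*5^1*17^1 * 353^1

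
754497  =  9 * 83833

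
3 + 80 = 83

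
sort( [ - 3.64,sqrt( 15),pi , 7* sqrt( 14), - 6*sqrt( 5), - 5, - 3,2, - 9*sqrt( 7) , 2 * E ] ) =[ - 9*sqrt( 7), - 6 * sqrt(5 ), - 5, - 3.64,-3 , 2, pi, sqrt( 15),2*E,7*sqrt(14)]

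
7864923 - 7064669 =800254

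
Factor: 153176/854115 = 2^3*3^(-1)*5^(-1 )*41^1*467^1*56941^(- 1)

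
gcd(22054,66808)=2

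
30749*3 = 92247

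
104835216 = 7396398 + 97438818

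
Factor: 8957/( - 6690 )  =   - 2^(- 1)*3^( - 1) * 5^( - 1)*13^2*53^1*223^( -1 )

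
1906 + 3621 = 5527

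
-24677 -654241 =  - 678918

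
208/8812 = 52/2203 = 0.02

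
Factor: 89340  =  2^2*3^1*5^1*1489^1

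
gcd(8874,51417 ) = 261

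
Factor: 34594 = 2^1* 7^2*353^1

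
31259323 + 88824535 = 120083858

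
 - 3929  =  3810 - 7739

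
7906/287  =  27  +  157/287 = 27.55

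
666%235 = 196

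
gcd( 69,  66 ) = 3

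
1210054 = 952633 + 257421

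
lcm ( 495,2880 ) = 31680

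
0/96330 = 0 = 0.00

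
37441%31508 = 5933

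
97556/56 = 1742 + 1/14 = 1742.07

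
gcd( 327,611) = 1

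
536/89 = 536/89 = 6.02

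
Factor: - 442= - 2^1*13^1*17^1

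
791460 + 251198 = 1042658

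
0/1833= 0 = 0.00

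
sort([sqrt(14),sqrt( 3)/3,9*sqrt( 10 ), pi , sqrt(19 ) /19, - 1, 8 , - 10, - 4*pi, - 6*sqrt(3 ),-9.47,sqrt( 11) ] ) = [ - 4*pi, - 6*sqrt( 3 ), - 10, - 9.47, - 1,sqrt( 19) /19,  sqrt( 3)/3,pi,  sqrt( 11),sqrt( 14),8,9*sqrt( 10) ] 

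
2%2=0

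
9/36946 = 9/36946 = 0.00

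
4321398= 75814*57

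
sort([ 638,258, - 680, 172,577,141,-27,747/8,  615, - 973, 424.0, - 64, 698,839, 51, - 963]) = [-973,-963,-680, - 64,-27, 51, 747/8, 141,  172 , 258, 424.0,577, 615, 638,698, 839]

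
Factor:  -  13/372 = -2^( - 2)*3^( - 1 )*13^1*31^( - 1)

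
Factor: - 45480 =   -  2^3 * 3^1*5^1*379^1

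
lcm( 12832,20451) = 654432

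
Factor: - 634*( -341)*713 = 2^1*11^1*23^1*31^2*317^1 = 154146322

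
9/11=9/11=   0.82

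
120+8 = 128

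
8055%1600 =55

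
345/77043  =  115/25681 = 0.00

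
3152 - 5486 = - 2334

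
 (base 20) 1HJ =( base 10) 759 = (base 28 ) R3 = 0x2f7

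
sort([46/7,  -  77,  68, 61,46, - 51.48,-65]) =[ -77,-65, - 51.48, 46/7, 46,61, 68] 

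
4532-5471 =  - 939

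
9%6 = 3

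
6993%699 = 3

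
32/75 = 32/75 =0.43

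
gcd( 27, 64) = 1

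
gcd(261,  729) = 9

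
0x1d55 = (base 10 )7509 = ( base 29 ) 8QR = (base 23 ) E4B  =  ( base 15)2359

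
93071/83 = 1121 + 28/83 =1121.34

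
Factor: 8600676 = 2^2*3^1*7^2*14627^1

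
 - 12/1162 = -1 + 575/581=- 0.01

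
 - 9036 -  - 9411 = 375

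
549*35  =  19215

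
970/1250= 97/125 =0.78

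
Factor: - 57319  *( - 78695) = 5^1*31^1*43^2*15739^1 = 4510718705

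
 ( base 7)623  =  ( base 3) 102112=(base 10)311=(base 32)9n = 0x137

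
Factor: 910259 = 7^1*109^1*1193^1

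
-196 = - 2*98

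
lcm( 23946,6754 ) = 263406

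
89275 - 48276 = 40999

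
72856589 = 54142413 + 18714176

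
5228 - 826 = 4402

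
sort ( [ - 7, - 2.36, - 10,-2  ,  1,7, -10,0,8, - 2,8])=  [ - 10, - 10, - 7, - 2.36, - 2, -2,  0,1, 7,8 , 8]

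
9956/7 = 9956/7  =  1422.29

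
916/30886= 458/15443 = 0.03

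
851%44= 15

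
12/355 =12/355= 0.03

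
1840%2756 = 1840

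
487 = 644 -157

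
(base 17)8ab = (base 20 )64d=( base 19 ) 6H4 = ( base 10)2493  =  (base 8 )4675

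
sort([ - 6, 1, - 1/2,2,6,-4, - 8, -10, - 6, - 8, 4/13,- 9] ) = [ - 10,-9, - 8,-8, - 6,  -  6, - 4 , - 1/2,4/13, 1,2,6] 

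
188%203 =188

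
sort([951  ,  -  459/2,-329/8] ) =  [ - 459/2 , - 329/8,951]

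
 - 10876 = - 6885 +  - 3991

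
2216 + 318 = 2534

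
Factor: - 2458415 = - 5^1 * 337^1*1459^1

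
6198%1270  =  1118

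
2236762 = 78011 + 2158751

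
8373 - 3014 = 5359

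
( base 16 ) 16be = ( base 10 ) 5822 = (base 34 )518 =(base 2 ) 1011010111110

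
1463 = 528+935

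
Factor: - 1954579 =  - 11^1  *  137^1*1297^1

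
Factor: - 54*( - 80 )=4320 = 2^5*3^3 *5^1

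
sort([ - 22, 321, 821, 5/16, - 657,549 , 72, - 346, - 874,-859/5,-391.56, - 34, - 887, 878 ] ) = [  -  887 , - 874, - 657, - 391.56, - 346, - 859/5, - 34, - 22,5/16  ,  72, 321,549,821, 878]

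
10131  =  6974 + 3157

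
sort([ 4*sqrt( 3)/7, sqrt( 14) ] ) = [4*sqrt( 3 )/7,  sqrt( 14 )] 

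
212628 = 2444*87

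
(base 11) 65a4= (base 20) 11f5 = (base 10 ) 8705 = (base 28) B2P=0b10001000000001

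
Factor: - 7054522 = - 2^1 * 3527261^1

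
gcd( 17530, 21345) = 5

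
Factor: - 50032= -2^4*53^1*59^1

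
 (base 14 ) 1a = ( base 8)30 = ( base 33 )O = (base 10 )24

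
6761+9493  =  16254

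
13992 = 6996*2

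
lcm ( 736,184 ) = 736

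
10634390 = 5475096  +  5159294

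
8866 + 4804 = 13670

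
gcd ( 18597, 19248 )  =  3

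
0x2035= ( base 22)h0h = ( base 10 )8245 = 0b10000000110101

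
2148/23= 93+9/23  =  93.39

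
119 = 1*119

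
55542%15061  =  10359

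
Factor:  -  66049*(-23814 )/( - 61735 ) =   -  2^1* 3^5*5^(- 1 )*7^2*257^2*12347^(-1 ) = - 1572890886/61735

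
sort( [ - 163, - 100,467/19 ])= [ - 163, - 100,467/19]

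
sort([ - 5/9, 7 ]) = [- 5/9, 7]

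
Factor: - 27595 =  - 5^1*5519^1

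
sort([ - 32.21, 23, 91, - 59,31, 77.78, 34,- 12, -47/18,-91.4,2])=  [ - 91.4, - 59, - 32.21 ,-12,-47/18, 2,  23,31 , 34, 77.78,91 ] 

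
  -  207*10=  - 2070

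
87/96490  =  87/96490= 0.00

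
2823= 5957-3134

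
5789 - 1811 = 3978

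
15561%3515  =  1501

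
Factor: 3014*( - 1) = -2^1  *  11^1*137^1  =  - 3014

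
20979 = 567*37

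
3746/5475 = 3746/5475= 0.68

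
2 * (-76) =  - 152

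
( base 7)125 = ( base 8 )104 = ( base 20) 38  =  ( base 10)68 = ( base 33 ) 22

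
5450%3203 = 2247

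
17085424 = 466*36664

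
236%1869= 236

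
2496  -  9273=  - 6777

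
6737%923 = 276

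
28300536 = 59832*473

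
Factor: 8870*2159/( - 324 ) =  - 9575165/162 = -2^( - 1)*3^( - 4)* 5^1 * 17^1*  127^1 * 887^1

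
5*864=4320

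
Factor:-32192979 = -3^1*7^1*13^2*47^1*193^1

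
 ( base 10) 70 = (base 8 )106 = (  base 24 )2M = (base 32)26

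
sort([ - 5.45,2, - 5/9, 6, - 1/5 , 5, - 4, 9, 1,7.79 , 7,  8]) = [-5.45,-4, - 5/9, - 1/5, 1,  2,  5,6 , 7,  7.79,8 , 9 ]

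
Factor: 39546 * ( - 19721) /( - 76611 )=2^1*3^1*13^4* 37^1*41^1*25537^( - 1) = 259962222/25537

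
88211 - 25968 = 62243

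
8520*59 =502680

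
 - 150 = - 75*2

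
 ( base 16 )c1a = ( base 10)3098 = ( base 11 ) 2367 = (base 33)2rt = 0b110000011010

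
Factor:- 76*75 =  - 2^2*3^1*5^2*19^1 = - 5700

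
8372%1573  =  507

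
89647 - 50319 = 39328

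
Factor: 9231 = 3^1*17^1*181^1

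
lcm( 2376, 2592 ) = 28512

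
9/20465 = 9/20465= 0.00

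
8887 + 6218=15105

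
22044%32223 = 22044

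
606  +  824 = 1430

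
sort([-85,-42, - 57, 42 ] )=[-85,  -  57, - 42, 42] 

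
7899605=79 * 99995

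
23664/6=3944=3944.00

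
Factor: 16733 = 29^1 * 577^1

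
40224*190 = 7642560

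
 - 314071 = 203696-517767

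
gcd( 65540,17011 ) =1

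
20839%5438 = 4525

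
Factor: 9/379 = 3^2*379^( - 1) 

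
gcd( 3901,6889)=83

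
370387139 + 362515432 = 732902571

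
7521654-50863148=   -  43341494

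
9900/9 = 1100 = 1100.00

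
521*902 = 469942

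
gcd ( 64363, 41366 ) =13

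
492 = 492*1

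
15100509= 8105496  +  6995013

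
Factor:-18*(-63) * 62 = 2^2*3^4 *7^1*31^1 = 70308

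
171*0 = 0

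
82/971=82/971 = 0.08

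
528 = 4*132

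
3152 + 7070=10222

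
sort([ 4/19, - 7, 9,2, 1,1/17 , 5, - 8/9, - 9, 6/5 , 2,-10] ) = [ -10, - 9, - 7, - 8/9,1/17,4/19,1,6/5,  2, 2, 5,9 ]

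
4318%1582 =1154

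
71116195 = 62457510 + 8658685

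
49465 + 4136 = 53601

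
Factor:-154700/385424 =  - 175/436= -2^( - 2)*5^2*7^1* 109^ ( - 1) 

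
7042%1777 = 1711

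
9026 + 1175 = 10201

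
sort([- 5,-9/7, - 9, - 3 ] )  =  [ - 9 ,  -  5, - 3, - 9/7 ]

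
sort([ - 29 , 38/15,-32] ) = [ - 32, - 29, 38/15 ]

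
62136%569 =115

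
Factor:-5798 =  - 2^1*13^1*223^1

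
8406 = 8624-218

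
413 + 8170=8583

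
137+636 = 773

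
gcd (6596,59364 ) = 6596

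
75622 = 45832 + 29790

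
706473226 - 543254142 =163219084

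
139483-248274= -108791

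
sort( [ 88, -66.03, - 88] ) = [  -  88,-66.03,88 ] 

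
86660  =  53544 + 33116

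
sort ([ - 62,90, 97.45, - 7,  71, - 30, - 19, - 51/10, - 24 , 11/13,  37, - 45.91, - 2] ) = [ - 62, - 45.91, -30, - 24,  -  19,- 7, - 51/10,  -  2,11/13,37, 71,90, 97.45] 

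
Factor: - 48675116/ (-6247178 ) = 2^1*557^1*3121^1*446227^ ( - 1 ) =3476794/446227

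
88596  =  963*92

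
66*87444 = 5771304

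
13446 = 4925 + 8521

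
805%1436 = 805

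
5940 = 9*660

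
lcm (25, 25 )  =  25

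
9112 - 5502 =3610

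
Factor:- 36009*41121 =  - 1480726089 = - 3^5*1523^1* 4001^1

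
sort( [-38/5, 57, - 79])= [ - 79, - 38/5,57]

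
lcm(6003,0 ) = 0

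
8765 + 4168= 12933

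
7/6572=7/6572 = 0.00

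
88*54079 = 4758952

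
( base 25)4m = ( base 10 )122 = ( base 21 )5H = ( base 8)172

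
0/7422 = 0= 0.00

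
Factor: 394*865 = 340810 = 2^1*5^1 *173^1*197^1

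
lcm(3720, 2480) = 7440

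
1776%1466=310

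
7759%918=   415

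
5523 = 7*789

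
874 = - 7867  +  8741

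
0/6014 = 0 = 0.00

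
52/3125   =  52/3125 = 0.02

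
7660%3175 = 1310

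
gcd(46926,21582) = 198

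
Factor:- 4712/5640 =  - 589/705 = -  3^( - 1)*5^(-1 ) * 19^1 * 31^1 * 47^ ( - 1)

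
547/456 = 1+91/456 = 1.20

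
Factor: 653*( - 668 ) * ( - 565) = 2^2*5^1*113^1 * 167^1*653^1 = 246455260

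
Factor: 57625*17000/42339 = 2^3*3^(- 1)*5^6*11^( - 1 )*17^1*461^1 *1283^( - 1) = 979625000/42339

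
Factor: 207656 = 2^3*101^1 * 257^1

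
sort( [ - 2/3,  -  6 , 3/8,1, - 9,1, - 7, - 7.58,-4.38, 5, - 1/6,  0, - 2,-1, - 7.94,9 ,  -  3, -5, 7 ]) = [-9,-7.94, - 7.58, - 7,-6, - 5,-4.38 , - 3 , - 2  , - 1,-2/3, - 1/6,0, 3/8, 1,1,5, 7,9 ]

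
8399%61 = 42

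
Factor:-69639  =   - 3^1  *139^1*167^1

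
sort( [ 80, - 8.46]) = [ - 8.46,80] 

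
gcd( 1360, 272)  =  272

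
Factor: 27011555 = 5^1*17^1* 317783^1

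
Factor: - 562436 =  - 2^2*7^1*53^1*379^1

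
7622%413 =188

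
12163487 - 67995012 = -55831525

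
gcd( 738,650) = 2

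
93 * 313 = 29109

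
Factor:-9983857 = - 13^1*647^1 * 1187^1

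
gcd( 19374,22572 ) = 6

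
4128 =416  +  3712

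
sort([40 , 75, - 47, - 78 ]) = [ - 78, - 47,40,75 ] 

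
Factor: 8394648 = 2^3*3^1*257^1*1361^1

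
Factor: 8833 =11^2*73^1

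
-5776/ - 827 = 6 + 814/827 =6.98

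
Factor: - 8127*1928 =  - 15668856=- 2^3 * 3^3 * 7^1*43^1 * 241^1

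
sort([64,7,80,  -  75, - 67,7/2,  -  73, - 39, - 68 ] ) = [ -75,  -  73, - 68, - 67, - 39 , 7/2 , 7,64 , 80 ] 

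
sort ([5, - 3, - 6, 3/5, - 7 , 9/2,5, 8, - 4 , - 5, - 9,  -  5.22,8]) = [-9 , - 7, - 6 , - 5.22, - 5,-4,-3, 3/5 , 9/2,5,5,8, 8 ] 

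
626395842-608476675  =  17919167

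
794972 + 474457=1269429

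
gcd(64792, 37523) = 1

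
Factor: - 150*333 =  - 49950 = - 2^1*3^3*5^2 * 37^1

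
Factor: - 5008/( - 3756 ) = 2^2*3^( - 1 ) = 4/3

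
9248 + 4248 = 13496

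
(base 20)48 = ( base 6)224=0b1011000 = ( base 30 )2s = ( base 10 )88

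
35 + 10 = 45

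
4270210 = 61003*70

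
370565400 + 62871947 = 433437347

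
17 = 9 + 8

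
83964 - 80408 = 3556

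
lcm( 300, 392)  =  29400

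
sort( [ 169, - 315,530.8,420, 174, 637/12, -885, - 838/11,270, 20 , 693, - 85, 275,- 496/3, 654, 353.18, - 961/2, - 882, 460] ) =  [ - 885,-882, - 961/2, - 315, - 496/3, - 85, - 838/11,20,637/12, 169, 174,  270,275,353.18,420, 460, 530.8, 654, 693 ] 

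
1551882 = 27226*57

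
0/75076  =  0 = 0.00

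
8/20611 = 8/20611 = 0.00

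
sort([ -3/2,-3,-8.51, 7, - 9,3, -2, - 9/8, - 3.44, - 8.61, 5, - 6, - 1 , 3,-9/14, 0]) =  [ - 9, -8.61,-8.51, - 6,  -  3.44,-3, - 2, - 3/2,-9/8, - 1, - 9/14, 0,3,3,5,7] 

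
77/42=1 + 5/6 = 1.83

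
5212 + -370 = 4842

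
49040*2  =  98080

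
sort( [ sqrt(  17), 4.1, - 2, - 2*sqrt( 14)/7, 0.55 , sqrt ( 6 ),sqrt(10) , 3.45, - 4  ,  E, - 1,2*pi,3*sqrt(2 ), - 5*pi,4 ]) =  [ - 5*pi, - 4, - 2 , - 2*sqrt( 14)/7, - 1,0.55,sqrt( 6),E,sqrt ( 10 ),3.45,  4,4.1,sqrt(17),3*sqrt ( 2 ),2*pi]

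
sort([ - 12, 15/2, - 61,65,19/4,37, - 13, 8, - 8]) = [ - 61, - 13, - 12 , - 8,19/4,  15/2,8,37 , 65 ]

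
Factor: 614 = 2^1 *307^1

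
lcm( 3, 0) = 0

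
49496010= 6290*7869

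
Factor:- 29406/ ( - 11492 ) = 2^( - 1 )*3^1*17^(-1 )*29^1= 87/34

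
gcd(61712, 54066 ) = 2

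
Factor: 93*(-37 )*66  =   - 227106 = - 2^1*3^2*11^1*31^1*37^1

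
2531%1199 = 133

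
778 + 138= 916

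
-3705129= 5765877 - 9471006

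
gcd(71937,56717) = 1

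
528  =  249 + 279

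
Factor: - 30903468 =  - 2^2*3^1*2575289^1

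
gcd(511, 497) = 7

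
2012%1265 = 747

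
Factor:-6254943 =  - 3^1*2084981^1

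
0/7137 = 0 = 0.00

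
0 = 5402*0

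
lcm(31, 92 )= 2852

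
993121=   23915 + 969206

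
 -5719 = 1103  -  6822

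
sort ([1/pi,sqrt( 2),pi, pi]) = [ 1/pi, sqrt (2 ),pi,pi ] 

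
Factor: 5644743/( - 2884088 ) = -2^( - 3)*3^1 * 13^1*144737^1*360511^(-1 )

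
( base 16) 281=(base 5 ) 10031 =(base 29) M3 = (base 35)IB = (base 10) 641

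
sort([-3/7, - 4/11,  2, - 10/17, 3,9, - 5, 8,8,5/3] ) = [ - 5, - 10/17,-3/7, - 4/11,5/3, 2, 3 , 8,8, 9]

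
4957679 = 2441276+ 2516403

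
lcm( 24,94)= 1128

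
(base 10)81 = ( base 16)51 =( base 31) 2j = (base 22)3f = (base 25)36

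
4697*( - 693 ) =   -  3255021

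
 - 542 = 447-989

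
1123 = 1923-800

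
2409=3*803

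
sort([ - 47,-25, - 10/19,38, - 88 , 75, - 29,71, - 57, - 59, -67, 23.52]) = [  -  88, - 67, - 59, - 57,-47,  -  29, - 25, - 10/19, 23.52,  38, 71,  75]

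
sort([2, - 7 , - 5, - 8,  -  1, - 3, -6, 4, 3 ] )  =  [ - 8, - 7 , - 6, - 5, - 3, - 1 , 2, 3, 4]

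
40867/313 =130 + 177/313 = 130.57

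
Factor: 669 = 3^1* 223^1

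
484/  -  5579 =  - 484/5579 = - 0.09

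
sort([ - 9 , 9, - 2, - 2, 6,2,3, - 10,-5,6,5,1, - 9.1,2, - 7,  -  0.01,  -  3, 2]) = [ - 10,-9.1, -9, - 7,-5,-3, - 2,-2,-0.01, 1, 2,2, 2,3, 5, 6, 6, 9] 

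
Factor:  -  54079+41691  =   - 12388= - 2^2*19^1 * 163^1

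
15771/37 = 15771/37 = 426.24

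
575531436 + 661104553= 1236635989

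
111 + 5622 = 5733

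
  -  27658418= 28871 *( - 958 ) 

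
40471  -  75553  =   - 35082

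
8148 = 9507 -1359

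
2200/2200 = 1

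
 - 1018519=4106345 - 5124864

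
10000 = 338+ 9662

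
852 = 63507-62655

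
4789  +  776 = 5565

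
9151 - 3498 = 5653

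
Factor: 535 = 5^1*107^1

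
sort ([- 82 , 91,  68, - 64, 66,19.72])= [- 82, - 64,19.72, 66, 68,91 ]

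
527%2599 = 527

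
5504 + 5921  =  11425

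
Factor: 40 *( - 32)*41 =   -  2^8*5^1*41^1  =  - 52480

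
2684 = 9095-6411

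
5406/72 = 75 + 1/12 = 75.08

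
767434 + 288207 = 1055641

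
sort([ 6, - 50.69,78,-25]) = [-50.69, - 25, 6, 78]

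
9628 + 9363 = 18991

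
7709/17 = 453 + 8/17 = 453.47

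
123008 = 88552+34456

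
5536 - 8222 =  - 2686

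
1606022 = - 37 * ( - 43406 ) 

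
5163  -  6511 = -1348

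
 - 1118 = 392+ - 1510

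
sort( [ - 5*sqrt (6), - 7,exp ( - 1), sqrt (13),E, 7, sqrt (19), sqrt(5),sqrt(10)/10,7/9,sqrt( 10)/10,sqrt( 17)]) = [ - 5*sqrt( 6 ), - 7, sqrt(10 ) /10,sqrt( 10) /10,exp( - 1), 7/9, sqrt(5),E, sqrt(13), sqrt(17 ),sqrt(19 ),7]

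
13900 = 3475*4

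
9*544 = 4896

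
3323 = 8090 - 4767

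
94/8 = 11 + 3/4 = 11.75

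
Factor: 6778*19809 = 2^1*3^2*31^1*71^1*3389^1 = 134265402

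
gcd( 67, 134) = 67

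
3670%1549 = 572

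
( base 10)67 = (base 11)61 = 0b1000011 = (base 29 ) 29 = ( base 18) 3D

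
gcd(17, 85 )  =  17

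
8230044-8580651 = -350607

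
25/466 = 25/466 = 0.05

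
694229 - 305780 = 388449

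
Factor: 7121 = 7121^1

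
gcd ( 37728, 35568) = 144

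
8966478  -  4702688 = 4263790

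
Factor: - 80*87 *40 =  - 2^7*3^1*5^2*29^1 = -278400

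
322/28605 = 322/28605=0.01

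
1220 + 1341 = 2561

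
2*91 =182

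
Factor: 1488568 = 2^3*186071^1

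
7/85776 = 7/85776 = 0.00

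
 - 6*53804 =-322824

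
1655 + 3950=5605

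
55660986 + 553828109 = 609489095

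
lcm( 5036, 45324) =45324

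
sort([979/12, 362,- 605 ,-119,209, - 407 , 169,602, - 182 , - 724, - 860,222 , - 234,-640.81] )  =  [ - 860, - 724, - 640.81 , -605, - 407,-234, - 182, -119,979/12 , 169 , 209, 222, 362, 602 ]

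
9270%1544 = 6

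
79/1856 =79/1856 = 0.04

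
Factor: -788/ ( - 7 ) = 2^2 * 7^( - 1) * 197^1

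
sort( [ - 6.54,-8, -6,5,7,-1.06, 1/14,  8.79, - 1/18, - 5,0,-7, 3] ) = [-8,-7,  -  6.54,-6 , - 5, - 1.06, - 1/18, 0, 1/14,3, 5, 7, 8.79]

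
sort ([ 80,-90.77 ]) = [ - 90.77, 80] 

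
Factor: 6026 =2^1*23^1*131^1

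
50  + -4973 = -4923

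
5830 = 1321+4509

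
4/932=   1/233   =  0.00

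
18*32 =576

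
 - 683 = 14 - 697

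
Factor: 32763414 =2^1*3^1*997^1*5477^1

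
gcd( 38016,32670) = 594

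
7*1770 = 12390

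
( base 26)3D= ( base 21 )47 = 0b1011011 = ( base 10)91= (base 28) 37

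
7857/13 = 604 + 5/13=604.38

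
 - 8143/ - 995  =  8  +  183/995 = 8.18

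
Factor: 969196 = 2^2*101^1* 2399^1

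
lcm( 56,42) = 168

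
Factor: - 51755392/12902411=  - 2^7*13^1*19^1*1637^1*2029^(-1)*6359^( - 1) 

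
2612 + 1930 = 4542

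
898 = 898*1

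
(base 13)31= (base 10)40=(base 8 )50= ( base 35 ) 15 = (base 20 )20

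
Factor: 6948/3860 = 3^2 * 5^( - 1) = 9/5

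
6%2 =0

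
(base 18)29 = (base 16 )2D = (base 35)1a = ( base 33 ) 1C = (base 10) 45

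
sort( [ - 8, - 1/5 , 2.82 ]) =[ - 8 , - 1/5, 2.82 ]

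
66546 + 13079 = 79625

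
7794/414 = 433/23 = 18.83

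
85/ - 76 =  - 2 +67/76 = -  1.12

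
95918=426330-330412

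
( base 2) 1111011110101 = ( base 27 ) ane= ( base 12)4705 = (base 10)7925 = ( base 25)ch0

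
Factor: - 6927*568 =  -2^3*3^1*71^1*2309^1 = - 3934536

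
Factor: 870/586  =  3^1*5^1*29^1*293^(-1 )=435/293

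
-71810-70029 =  - 141839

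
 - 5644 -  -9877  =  4233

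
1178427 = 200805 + 977622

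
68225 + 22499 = 90724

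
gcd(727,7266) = 1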